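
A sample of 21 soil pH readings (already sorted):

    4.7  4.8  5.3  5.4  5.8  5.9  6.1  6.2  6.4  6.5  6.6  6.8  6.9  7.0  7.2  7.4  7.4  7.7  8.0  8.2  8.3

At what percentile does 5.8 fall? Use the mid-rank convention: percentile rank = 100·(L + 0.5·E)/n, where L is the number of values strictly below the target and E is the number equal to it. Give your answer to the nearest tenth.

21.4

Count below 5.8: L = 4; count equal: E = 1; n = 21.
Percentile rank = 100·(4 + 0.5·1)/21 = 100·4.5/21 = 21.43.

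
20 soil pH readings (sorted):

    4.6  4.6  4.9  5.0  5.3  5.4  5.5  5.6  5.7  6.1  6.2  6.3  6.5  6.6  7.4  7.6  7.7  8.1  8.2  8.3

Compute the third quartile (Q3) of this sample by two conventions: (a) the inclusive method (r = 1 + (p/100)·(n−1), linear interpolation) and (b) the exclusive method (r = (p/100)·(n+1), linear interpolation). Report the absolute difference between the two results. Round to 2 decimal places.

0.10

n = 20.
(a) r = 15.25; between ranks 15 (7.4) and 16 (7.6): 7.45.
(b) r = 15.75; between ranks 15 (7.4) and 16 (7.6): 7.55.
|7.45 − 7.55| = 0.1.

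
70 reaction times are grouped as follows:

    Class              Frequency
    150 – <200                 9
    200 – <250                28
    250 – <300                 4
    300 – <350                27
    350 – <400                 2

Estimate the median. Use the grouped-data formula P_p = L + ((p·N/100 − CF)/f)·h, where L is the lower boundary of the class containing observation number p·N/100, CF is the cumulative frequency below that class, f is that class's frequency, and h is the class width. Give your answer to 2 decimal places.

246.43

N = 70; target position k = 50/100 · 70 = 35.
Cumulative frequencies: 9, 37, 41, 68, 70.
Observation 35 falls in the class 200 – <250.
L = 200, CF = 9, f = 28, h = 50.
P50 = 200 + ((35 − 9)/28)·50 = 200 + 46.4286 = 246.429.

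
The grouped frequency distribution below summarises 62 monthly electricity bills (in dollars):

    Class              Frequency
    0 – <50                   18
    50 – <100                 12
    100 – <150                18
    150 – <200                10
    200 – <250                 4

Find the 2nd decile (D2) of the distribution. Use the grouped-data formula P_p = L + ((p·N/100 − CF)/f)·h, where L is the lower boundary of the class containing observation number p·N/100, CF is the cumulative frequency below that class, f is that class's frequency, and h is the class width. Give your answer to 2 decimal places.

34.44

N = 62; target position k = 20/100 · 62 = 12.4.
Cumulative frequencies: 18, 30, 48, 58, 62.
Observation 12.4 falls in the class 0 – <50.
L = 0, CF = 0, f = 18, h = 50.
P20 = 0 + ((12.4 − 0)/18)·50 = 0 + 34.4444 = 34.4444.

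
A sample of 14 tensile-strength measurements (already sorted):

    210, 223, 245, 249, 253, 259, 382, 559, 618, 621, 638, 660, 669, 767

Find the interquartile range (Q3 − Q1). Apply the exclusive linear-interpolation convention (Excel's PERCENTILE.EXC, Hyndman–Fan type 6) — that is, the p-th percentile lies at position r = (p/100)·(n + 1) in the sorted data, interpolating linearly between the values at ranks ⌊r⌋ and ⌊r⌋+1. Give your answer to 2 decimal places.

n = 14.
P25: r = 3.75; ranks 3–4 are 245, 249; interpolating gives 248.
P75: r = 11.25; ranks 11–12 are 638, 660; interpolating gives 643.5.
Difference: 643.5 − 248 = 395.5.

395.50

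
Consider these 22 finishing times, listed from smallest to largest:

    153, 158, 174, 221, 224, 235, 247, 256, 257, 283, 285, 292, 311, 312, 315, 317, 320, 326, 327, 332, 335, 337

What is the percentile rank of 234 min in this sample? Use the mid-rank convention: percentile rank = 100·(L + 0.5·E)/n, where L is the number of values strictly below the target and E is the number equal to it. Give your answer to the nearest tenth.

Count below 234: L = 5; count equal: E = 0; n = 22.
Percentile rank = 100·(5 + 0.5·0)/22 = 100·5/22 = 22.73.

22.7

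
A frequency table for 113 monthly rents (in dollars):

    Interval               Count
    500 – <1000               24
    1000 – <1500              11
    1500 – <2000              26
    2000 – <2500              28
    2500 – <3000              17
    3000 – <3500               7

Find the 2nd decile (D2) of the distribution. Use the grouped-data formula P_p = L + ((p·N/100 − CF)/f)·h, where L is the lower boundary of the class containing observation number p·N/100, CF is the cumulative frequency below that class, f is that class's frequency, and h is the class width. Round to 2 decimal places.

970.83

N = 113; target position k = 20/100 · 113 = 22.6.
Cumulative frequencies: 24, 35, 61, 89, 106, 113.
Observation 22.6 falls in the class 500 – <1000.
L = 500, CF = 0, f = 24, h = 500.
P20 = 500 + ((22.6 − 0)/24)·500 = 500 + 470.833 = 970.833.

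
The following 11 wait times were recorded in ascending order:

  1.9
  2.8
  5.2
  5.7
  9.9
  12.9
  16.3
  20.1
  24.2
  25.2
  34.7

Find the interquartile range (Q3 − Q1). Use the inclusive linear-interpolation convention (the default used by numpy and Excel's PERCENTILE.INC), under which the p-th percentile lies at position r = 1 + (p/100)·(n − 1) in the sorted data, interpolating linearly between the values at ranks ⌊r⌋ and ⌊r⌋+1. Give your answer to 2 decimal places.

n = 11.
P25: r = 3.5; ranks 3–4 are 5.2, 5.7; interpolating gives 5.45.
P75: r = 8.5; ranks 8–9 are 20.1, 24.2; interpolating gives 22.15.
Difference: 22.15 − 5.45 = 16.7.

16.70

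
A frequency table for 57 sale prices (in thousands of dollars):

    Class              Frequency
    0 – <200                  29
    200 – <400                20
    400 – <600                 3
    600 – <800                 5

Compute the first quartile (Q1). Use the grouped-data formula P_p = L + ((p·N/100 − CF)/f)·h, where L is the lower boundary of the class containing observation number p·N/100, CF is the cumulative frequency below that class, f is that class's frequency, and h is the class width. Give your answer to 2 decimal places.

98.28

N = 57; target position k = 25/100 · 57 = 14.25.
Cumulative frequencies: 29, 49, 52, 57.
Observation 14.25 falls in the class 0 – <200.
L = 0, CF = 0, f = 29, h = 200.
P25 = 0 + ((14.25 − 0)/29)·200 = 0 + 98.2759 = 98.2759.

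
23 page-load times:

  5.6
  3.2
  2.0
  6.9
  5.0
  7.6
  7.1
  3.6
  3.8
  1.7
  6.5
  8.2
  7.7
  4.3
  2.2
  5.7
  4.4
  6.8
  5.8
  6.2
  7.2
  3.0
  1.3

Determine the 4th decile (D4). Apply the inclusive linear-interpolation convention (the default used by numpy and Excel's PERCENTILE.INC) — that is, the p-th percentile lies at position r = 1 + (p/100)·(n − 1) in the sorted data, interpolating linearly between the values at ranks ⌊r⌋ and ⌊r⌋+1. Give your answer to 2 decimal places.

4.38

Sorted: 1.3, 1.7, 2.0, 2.2, 3.0, 3.2, 3.6, 3.8, 4.3, 4.4, 5.0, 5.6, 5.7, 5.8, 6.2, 6.5, 6.8, 6.9, 7.1, 7.2, 7.6, 7.7, 8.2.
n = 23.
r = 1 + (40/100)·(23 − 1) = 1 + 8.8 = 9.8.
Rank 9 is 4.3 and rank 10 is 4.4.
Interpolate: 4.3 + 0.8·(4.4 − 4.3) = 4.3 + 0.8·0.1 = 4.38.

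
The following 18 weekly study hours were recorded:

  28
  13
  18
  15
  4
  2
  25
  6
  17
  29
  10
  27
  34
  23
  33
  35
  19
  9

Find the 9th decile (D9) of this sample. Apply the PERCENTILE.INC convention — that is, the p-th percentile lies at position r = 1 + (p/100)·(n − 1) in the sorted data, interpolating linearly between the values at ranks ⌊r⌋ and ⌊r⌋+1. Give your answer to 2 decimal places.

Sorted: 2, 4, 6, 9, 10, 13, 15, 17, 18, 19, 23, 25, 27, 28, 29, 33, 34, 35.
n = 18.
r = 1 + (90/100)·(18 − 1) = 1 + 15.3 = 16.3.
Rank 16 is 33 and rank 17 is 34.
Interpolate: 33 + 0.3·(34 − 33) = 33 + 0.3·1 = 33.3.

33.30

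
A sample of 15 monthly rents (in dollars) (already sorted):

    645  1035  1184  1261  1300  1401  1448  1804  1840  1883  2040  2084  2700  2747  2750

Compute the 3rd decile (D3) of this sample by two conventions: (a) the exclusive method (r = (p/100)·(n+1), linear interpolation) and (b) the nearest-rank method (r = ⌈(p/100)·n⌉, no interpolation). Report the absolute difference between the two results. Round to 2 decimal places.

7.80

n = 15.
(a) r = 4.8; between ranks 4 (1261) and 5 (1300): 1292.2.
(b) the nearest-rank method: rank 5 → 1300.
|1292.2 − 1300| = 7.8.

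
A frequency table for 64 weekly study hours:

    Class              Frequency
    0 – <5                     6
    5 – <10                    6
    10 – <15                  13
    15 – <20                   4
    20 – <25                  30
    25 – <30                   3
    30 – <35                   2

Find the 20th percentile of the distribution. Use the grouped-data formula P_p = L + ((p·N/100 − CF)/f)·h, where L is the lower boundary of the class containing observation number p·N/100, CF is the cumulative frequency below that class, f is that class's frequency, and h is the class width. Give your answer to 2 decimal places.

N = 64; target position k = 20/100 · 64 = 12.8.
Cumulative frequencies: 6, 12, 25, 29, 59, 62, 64.
Observation 12.8 falls in the class 10 – <15.
L = 10, CF = 12, f = 13, h = 5.
P20 = 10 + ((12.8 − 12)/13)·5 = 10 + 0.307692 = 10.3077.

10.31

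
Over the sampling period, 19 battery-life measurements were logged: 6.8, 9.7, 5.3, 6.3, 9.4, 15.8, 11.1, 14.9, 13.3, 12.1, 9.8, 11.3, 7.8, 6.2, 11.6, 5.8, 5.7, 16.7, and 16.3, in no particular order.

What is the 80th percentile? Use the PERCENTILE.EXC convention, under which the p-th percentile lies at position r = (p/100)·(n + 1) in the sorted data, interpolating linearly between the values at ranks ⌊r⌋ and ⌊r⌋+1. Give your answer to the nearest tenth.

14.9

Sorted: 5.3, 5.7, 5.8, 6.2, 6.3, 6.8, 7.8, 9.4, 9.7, 9.8, 11.1, 11.3, 11.6, 12.1, 13.3, 14.9, 15.8, 16.3, 16.7.
n = 19.
r = (80/100)·(19 + 1) = 16.
r is an integer, so P80 is the value at rank 16: 14.9.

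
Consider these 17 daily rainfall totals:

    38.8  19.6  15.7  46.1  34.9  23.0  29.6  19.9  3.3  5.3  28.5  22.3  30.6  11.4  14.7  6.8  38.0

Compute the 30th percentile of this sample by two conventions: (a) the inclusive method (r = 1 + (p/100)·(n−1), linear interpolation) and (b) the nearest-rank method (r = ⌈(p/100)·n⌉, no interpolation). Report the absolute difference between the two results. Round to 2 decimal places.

0.20

Sorted: 3.3, 5.3, 6.8, 11.4, 14.7, 15.7, 19.6, 19.9, 22.3, 23.0, 28.5, 29.6, 30.6, 34.9, 38.0, 38.8, 46.1.
n = 17.
(a) r = 5.8; between ranks 5 (14.7) and 6 (15.7): 15.5.
(b) the nearest-rank method: rank 6 → 15.7.
|15.5 − 15.7| = 0.2.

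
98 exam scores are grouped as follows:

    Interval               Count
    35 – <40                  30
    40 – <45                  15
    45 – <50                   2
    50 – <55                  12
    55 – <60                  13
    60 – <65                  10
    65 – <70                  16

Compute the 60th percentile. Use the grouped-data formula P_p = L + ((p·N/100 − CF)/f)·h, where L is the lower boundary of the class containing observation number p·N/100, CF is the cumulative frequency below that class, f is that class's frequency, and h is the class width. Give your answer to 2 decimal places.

54.92

N = 98; target position k = 60/100 · 98 = 58.8.
Cumulative frequencies: 30, 45, 47, 59, 72, 82, 98.
Observation 58.8 falls in the class 50 – <55.
L = 50, CF = 47, f = 12, h = 5.
P60 = 50 + ((58.8 − 47)/12)·5 = 50 + 4.91667 = 54.9167.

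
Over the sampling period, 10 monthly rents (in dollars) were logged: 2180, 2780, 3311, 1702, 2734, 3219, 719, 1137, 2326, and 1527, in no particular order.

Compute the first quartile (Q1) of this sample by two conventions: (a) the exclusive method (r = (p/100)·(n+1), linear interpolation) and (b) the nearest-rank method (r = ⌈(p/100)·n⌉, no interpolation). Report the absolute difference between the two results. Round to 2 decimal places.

97.50

Sorted: 719, 1137, 1527, 1702, 2180, 2326, 2734, 2780, 3219, 3311.
n = 10.
(a) r = 2.75; between ranks 2 (1137) and 3 (1527): 1429.5.
(b) the nearest-rank method: rank 3 → 1527.
|1429.5 − 1527| = 97.5.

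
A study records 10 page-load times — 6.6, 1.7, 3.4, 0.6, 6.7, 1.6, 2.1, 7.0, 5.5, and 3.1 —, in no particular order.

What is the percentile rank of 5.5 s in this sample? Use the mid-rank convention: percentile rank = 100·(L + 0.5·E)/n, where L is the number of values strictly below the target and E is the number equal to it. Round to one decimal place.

Sorted: 0.6, 1.6, 1.7, 2.1, 3.1, 3.4, 5.5, 6.6, 6.7, 7.0.
Count below 5.5: L = 6; count equal: E = 1; n = 10.
Percentile rank = 100·(6 + 0.5·1)/10 = 100·6.5/10 = 65.

65.0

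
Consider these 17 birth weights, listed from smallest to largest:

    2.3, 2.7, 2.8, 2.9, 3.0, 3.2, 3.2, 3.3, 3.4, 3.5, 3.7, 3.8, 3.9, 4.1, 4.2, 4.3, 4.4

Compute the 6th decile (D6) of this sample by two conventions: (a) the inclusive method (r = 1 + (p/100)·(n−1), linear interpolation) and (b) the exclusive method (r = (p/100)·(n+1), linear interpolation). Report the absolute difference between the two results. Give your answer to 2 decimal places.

n = 17.
(a) r = 10.6; between ranks 10 (3.5) and 11 (3.7): 3.62.
(b) r = 10.8; between ranks 10 (3.5) and 11 (3.7): 3.66.
|3.62 − 3.66| = 0.04.

0.04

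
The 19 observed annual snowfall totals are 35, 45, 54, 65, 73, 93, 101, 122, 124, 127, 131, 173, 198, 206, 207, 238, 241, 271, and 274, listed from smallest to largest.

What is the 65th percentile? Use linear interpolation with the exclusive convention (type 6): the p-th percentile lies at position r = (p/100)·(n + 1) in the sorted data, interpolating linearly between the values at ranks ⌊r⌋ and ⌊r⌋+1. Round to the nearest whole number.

198

n = 19.
r = (65/100)·(19 + 1) = 13.
r is an integer, so P65 is the value at rank 13: 198.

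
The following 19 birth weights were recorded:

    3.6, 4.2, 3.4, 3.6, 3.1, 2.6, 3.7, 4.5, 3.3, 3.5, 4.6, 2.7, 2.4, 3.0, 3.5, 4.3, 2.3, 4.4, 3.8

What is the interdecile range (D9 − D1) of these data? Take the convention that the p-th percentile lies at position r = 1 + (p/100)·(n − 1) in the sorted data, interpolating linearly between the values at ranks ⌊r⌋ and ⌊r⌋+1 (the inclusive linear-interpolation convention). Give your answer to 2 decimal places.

1.86

Sorted: 2.3, 2.4, 2.6, 2.7, 3.0, 3.1, 3.3, 3.4, 3.5, 3.5, 3.6, 3.6, 3.7, 3.8, 4.2, 4.3, 4.4, 4.5, 4.6.
n = 19.
P10: r = 2.8; ranks 2–3 are 2.4, 2.6; interpolating gives 2.56.
P90: r = 17.2; ranks 17–18 are 4.4, 4.5; interpolating gives 4.42.
Difference: 4.42 − 2.56 = 1.86.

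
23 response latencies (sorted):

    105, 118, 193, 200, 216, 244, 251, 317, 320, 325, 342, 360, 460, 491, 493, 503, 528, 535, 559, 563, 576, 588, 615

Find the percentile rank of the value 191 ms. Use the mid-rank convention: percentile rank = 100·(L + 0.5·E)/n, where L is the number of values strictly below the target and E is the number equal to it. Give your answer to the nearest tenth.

Count below 191: L = 2; count equal: E = 0; n = 23.
Percentile rank = 100·(2 + 0.5·0)/23 = 100·2/23 = 8.696.

8.7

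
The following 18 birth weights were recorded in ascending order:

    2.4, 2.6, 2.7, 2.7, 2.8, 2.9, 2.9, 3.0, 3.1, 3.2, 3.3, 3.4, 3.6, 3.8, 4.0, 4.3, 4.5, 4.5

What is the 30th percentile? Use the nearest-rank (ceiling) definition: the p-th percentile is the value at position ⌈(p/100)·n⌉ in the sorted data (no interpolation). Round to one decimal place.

n = 18.
Position = ⌈30/100 · 18⌉ = ⌈5.4⌉ = 6.
The value at rank 6 is 2.9.

2.9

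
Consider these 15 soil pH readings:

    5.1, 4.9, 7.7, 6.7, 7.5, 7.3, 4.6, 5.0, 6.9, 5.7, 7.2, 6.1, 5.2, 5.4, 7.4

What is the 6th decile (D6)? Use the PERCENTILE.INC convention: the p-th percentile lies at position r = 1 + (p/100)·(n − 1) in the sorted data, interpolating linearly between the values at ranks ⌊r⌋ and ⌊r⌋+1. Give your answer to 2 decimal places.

Sorted: 4.6, 4.9, 5.0, 5.1, 5.2, 5.4, 5.7, 6.1, 6.7, 6.9, 7.2, 7.3, 7.4, 7.5, 7.7.
n = 15.
r = 1 + (60/100)·(15 − 1) = 1 + 8.4 = 9.4.
Rank 9 is 6.7 and rank 10 is 6.9.
Interpolate: 6.7 + 0.4·(6.9 − 6.7) = 6.7 + 0.4·0.2 = 6.78.

6.78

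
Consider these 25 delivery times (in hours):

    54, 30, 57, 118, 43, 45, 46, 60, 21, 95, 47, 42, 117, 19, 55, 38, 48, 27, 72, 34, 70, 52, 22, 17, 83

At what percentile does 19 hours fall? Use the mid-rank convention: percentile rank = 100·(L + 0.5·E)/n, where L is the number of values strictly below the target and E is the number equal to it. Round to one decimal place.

6.0

Sorted: 17, 19, 21, 22, 27, 30, 34, 38, 42, 43, 45, 46, 47, 48, 52, 54, 55, 57, 60, 70, 72, 83, 95, 117, 118.
Count below 19: L = 1; count equal: E = 1; n = 25.
Percentile rank = 100·(1 + 0.5·1)/25 = 100·1.5/25 = 6.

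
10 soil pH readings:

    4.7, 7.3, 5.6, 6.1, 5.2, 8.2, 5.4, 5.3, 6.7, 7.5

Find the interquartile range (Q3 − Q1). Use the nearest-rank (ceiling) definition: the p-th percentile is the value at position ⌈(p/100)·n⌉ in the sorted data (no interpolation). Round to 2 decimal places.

Sorted: 4.7, 5.2, 5.3, 5.4, 5.6, 6.1, 6.7, 7.3, 7.5, 8.2.
n = 10.
P25: rank ⌈25/100·10⌉ = 3 → 5.3.
P75: rank ⌈75/100·10⌉ = 8 → 7.3.
Difference: 7.3 − 5.3 = 2.

2.00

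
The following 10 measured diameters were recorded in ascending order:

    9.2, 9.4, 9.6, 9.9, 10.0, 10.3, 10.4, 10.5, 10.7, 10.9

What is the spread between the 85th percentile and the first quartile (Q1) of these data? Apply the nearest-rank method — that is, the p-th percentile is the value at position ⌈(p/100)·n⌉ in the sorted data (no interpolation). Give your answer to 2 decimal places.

n = 10.
P25: rank ⌈25/100·10⌉ = 3 → 9.6.
P85: rank ⌈85/100·10⌉ = 9 → 10.7.
Difference: 10.7 − 9.6 = 1.1.

1.10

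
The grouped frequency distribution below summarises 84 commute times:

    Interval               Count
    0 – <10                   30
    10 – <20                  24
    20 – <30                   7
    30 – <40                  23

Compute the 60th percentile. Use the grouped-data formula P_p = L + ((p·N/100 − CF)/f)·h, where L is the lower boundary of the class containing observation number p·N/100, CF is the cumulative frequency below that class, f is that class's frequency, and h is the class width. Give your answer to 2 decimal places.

18.50

N = 84; target position k = 60/100 · 84 = 50.4.
Cumulative frequencies: 30, 54, 61, 84.
Observation 50.4 falls in the class 10 – <20.
L = 10, CF = 30, f = 24, h = 10.
P60 = 10 + ((50.4 − 30)/24)·10 = 10 + 8.5 = 18.5.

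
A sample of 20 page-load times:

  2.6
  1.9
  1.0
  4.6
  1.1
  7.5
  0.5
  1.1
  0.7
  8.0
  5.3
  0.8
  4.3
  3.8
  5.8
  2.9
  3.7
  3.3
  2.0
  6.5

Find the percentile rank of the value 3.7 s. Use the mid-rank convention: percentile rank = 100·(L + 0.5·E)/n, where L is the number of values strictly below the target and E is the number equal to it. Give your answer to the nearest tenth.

57.5

Sorted: 0.5, 0.7, 0.8, 1.0, 1.1, 1.1, 1.9, 2.0, 2.6, 2.9, 3.3, 3.7, 3.8, 4.3, 4.6, 5.3, 5.8, 6.5, 7.5, 8.0.
Count below 3.7: L = 11; count equal: E = 1; n = 20.
Percentile rank = 100·(11 + 0.5·1)/20 = 100·11.5/20 = 57.5.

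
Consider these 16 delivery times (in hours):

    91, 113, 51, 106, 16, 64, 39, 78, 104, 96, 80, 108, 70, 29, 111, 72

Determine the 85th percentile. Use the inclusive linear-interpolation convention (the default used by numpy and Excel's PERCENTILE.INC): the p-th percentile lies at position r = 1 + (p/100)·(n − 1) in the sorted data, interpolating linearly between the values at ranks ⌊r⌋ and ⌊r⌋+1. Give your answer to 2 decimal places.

107.50

Sorted: 16, 29, 39, 51, 64, 70, 72, 78, 80, 91, 96, 104, 106, 108, 111, 113.
n = 16.
r = 1 + (85/100)·(16 − 1) = 1 + 12.75 = 13.75.
Rank 13 is 106 and rank 14 is 108.
Interpolate: 106 + 0.75·(108 − 106) = 106 + 0.75·2 = 107.5.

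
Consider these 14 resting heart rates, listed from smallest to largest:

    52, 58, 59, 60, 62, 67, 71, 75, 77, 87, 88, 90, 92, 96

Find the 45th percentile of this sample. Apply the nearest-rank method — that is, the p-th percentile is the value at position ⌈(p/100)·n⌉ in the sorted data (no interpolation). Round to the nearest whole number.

n = 14.
Position = ⌈45/100 · 14⌉ = ⌈6.3⌉ = 7.
The value at rank 7 is 71.

71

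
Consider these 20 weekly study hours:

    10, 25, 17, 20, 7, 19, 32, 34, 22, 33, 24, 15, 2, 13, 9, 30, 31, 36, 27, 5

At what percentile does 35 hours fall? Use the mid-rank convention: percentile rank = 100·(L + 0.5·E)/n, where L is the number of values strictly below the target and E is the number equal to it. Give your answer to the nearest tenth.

Sorted: 2, 5, 7, 9, 10, 13, 15, 17, 19, 20, 22, 24, 25, 27, 30, 31, 32, 33, 34, 36.
Count below 35: L = 19; count equal: E = 0; n = 20.
Percentile rank = 100·(19 + 0.5·0)/20 = 100·19/20 = 95.

95.0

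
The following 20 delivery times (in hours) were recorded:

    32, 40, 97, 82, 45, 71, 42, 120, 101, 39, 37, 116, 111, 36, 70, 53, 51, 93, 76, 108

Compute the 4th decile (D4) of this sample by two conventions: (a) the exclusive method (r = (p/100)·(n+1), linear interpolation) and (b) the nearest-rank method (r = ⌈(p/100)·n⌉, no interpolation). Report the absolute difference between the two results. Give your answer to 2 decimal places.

Sorted: 32, 36, 37, 39, 40, 42, 45, 51, 53, 70, 71, 76, 82, 93, 97, 101, 108, 111, 116, 120.
n = 20.
(a) r = 8.4; between ranks 8 (51) and 9 (53): 51.8.
(b) the nearest-rank method: rank 8 → 51.
|51.8 − 51| = 0.8.

0.80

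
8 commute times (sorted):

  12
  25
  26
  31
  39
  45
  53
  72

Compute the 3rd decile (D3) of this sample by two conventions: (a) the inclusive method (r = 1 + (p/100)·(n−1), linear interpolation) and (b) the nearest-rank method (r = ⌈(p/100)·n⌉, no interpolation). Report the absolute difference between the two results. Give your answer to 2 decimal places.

0.50

n = 8.
(a) r = 3.1; between ranks 3 (26) and 4 (31): 26.5.
(b) the nearest-rank method: rank 3 → 26.
|26.5 − 26| = 0.5.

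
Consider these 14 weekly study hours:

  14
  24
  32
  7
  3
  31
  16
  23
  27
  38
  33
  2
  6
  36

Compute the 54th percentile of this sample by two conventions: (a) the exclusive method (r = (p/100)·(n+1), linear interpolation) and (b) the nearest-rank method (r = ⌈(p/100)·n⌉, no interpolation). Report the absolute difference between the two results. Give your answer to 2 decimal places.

0.30

Sorted: 2, 3, 6, 7, 14, 16, 23, 24, 27, 31, 32, 33, 36, 38.
n = 14.
(a) r = 8.1; between ranks 8 (24) and 9 (27): 24.3.
(b) the nearest-rank method: rank 8 → 24.
|24.3 − 24| = 0.3.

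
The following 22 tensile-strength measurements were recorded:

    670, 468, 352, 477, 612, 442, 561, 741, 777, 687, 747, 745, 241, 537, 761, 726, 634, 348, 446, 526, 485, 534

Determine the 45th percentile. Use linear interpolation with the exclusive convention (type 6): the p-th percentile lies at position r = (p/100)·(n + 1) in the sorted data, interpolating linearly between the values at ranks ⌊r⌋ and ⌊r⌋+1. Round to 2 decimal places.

535.05

Sorted: 241, 348, 352, 442, 446, 468, 477, 485, 526, 534, 537, 561, 612, 634, 670, 687, 726, 741, 745, 747, 761, 777.
n = 22.
r = (45/100)·(22 + 1) = 10.35.
Rank 10 is 534 and rank 11 is 537.
Interpolate: 534 + 0.35·(537 − 534) = 534 + 0.35·3 = 535.05.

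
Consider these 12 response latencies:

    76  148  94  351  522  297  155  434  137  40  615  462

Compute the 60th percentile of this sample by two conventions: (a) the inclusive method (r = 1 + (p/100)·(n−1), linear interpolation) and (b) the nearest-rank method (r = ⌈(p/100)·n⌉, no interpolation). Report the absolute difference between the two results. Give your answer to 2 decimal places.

Sorted: 40, 76, 94, 137, 148, 155, 297, 351, 434, 462, 522, 615.
n = 12.
(a) r = 7.6; between ranks 7 (297) and 8 (351): 329.4.
(b) the nearest-rank method: rank 8 → 351.
|329.4 − 351| = 21.6.

21.60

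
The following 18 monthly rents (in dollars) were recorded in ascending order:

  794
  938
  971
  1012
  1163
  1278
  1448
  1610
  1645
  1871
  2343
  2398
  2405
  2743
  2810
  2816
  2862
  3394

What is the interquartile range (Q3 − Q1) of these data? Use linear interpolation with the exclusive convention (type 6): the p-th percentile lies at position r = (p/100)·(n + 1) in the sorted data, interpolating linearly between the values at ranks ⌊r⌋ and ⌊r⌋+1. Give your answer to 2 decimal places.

1634.50

n = 18.
P25: r = 4.75; ranks 4–5 are 1012, 1163; interpolating gives 1125.25.
P75: r = 14.25; ranks 14–15 are 2743, 2810; interpolating gives 2759.75.
Difference: 2759.75 − 1125.25 = 1634.5.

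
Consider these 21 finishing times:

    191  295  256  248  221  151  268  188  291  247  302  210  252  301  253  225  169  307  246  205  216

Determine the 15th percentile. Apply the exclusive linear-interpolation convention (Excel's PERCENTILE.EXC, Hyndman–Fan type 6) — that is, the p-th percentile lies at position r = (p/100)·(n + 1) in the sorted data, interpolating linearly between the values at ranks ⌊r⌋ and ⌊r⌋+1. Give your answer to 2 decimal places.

Sorted: 151, 169, 188, 191, 205, 210, 216, 221, 225, 246, 247, 248, 252, 253, 256, 268, 291, 295, 301, 302, 307.
n = 21.
r = (15/100)·(21 + 1) = 3.3.
Rank 3 is 188 and rank 4 is 191.
Interpolate: 188 + 0.3·(191 − 188) = 188 + 0.3·3 = 188.9.

188.90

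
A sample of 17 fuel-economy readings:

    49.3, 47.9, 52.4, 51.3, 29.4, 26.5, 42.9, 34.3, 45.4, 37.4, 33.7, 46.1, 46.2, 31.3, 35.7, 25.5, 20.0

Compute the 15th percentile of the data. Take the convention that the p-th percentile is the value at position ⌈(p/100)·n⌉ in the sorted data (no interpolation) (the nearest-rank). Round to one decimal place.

Sorted: 20.0, 25.5, 26.5, 29.4, 31.3, 33.7, 34.3, 35.7, 37.4, 42.9, 45.4, 46.1, 46.2, 47.9, 49.3, 51.3, 52.4.
n = 17.
Position = ⌈15/100 · 17⌉ = ⌈2.55⌉ = 3.
The value at rank 3 is 26.5.

26.5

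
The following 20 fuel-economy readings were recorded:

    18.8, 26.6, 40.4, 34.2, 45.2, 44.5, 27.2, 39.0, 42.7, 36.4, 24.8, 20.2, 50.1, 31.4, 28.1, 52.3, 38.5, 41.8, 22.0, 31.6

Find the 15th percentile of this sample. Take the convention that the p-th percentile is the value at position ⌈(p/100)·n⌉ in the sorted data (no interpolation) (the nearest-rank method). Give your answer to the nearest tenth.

Sorted: 18.8, 20.2, 22.0, 24.8, 26.6, 27.2, 28.1, 31.4, 31.6, 34.2, 36.4, 38.5, 39.0, 40.4, 41.8, 42.7, 44.5, 45.2, 50.1, 52.3.
n = 20.
Position = ⌈15/100 · 20⌉ = ⌈3⌉ = 3.
The value at rank 3 is 22.0.

22.0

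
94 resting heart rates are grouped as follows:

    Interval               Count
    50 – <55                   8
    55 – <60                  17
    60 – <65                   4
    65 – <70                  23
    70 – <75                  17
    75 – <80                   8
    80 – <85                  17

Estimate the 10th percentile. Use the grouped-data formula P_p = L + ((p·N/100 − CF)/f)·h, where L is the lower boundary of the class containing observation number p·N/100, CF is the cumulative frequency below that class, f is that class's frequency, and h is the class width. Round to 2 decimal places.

55.41

N = 94; target position k = 10/100 · 94 = 9.4.
Cumulative frequencies: 8, 25, 29, 52, 69, 77, 94.
Observation 9.4 falls in the class 55 – <60.
L = 55, CF = 8, f = 17, h = 5.
P10 = 55 + ((9.4 − 8)/17)·5 = 55 + 0.411765 = 55.4118.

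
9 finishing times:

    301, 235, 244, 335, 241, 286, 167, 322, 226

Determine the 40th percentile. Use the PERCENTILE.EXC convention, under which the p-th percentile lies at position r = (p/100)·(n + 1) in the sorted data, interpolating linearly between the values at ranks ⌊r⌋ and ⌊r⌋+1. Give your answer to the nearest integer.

Sorted: 167, 226, 235, 241, 244, 286, 301, 322, 335.
n = 9.
r = (40/100)·(9 + 1) = 4.
r is an integer, so P40 is the value at rank 4: 241.

241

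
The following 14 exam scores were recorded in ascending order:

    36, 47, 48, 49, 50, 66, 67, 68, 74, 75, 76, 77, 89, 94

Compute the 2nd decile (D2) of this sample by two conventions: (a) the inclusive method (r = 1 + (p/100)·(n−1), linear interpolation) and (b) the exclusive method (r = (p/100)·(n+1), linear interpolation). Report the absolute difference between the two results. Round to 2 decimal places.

n = 14.
(a) r = 3.6; between ranks 3 (48) and 4 (49): 48.6.
(b) r = 3 → value at rank 3 = 48.
|48.6 − 48| = 0.6.

0.60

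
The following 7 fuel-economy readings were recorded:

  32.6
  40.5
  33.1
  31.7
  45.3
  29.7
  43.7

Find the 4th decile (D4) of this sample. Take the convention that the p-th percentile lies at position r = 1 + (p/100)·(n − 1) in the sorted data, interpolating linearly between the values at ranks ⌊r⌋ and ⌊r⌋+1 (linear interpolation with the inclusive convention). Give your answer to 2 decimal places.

32.80

Sorted: 29.7, 31.7, 32.6, 33.1, 40.5, 43.7, 45.3.
n = 7.
r = 1 + (40/100)·(7 − 1) = 1 + 2.4 = 3.4.
Rank 3 is 32.6 and rank 4 is 33.1.
Interpolate: 32.6 + 0.4·(33.1 − 32.6) = 32.6 + 0.4·0.5 = 32.8.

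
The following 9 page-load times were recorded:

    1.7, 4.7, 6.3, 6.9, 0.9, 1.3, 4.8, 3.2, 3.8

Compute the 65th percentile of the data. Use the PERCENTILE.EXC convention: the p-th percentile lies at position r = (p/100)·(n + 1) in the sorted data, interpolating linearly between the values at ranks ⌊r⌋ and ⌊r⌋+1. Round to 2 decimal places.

4.75

Sorted: 0.9, 1.3, 1.7, 3.2, 3.8, 4.7, 4.8, 6.3, 6.9.
n = 9.
r = (65/100)·(9 + 1) = 6.5.
Rank 6 is 4.7 and rank 7 is 4.8.
Interpolate: 4.7 + 0.5·(4.8 − 4.7) = 4.7 + 0.5·0.1 = 4.75.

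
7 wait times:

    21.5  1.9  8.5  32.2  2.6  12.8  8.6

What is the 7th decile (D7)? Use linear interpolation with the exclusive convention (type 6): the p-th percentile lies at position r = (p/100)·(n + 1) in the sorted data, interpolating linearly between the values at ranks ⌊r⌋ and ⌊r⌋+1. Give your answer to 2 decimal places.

Sorted: 1.9, 2.6, 8.5, 8.6, 12.8, 21.5, 32.2.
n = 7.
r = (70/100)·(7 + 1) = 5.6.
Rank 5 is 12.8 and rank 6 is 21.5.
Interpolate: 12.8 + 0.6·(21.5 − 12.8) = 12.8 + 0.6·8.7 = 18.02.

18.02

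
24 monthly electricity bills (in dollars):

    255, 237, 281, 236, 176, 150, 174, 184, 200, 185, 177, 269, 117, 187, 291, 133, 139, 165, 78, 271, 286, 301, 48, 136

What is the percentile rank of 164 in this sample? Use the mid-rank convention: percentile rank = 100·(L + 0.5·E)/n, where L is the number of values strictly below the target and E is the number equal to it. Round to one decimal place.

Sorted: 48, 78, 117, 133, 136, 139, 150, 165, 174, 176, 177, 184, 185, 187, 200, 236, 237, 255, 269, 271, 281, 286, 291, 301.
Count below 164: L = 7; count equal: E = 0; n = 24.
Percentile rank = 100·(7 + 0.5·0)/24 = 100·7/24 = 29.17.

29.2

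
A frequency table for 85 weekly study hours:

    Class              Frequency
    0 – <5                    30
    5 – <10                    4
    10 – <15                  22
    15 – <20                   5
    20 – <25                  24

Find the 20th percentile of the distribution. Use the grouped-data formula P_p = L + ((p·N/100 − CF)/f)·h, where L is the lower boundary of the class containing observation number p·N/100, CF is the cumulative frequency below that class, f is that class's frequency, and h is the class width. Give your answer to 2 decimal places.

N = 85; target position k = 20/100 · 85 = 17.
Cumulative frequencies: 30, 34, 56, 61, 85.
Observation 17 falls in the class 0 – <5.
L = 0, CF = 0, f = 30, h = 5.
P20 = 0 + ((17 − 0)/30)·5 = 0 + 2.83333 = 2.83333.

2.83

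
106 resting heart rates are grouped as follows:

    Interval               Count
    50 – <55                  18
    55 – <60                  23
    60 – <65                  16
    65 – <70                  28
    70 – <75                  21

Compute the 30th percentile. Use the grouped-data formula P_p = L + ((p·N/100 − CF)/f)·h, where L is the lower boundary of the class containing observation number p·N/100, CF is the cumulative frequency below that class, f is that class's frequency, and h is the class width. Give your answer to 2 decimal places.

N = 106; target position k = 30/100 · 106 = 31.8.
Cumulative frequencies: 18, 41, 57, 85, 106.
Observation 31.8 falls in the class 55 – <60.
L = 55, CF = 18, f = 23, h = 5.
P30 = 55 + ((31.8 − 18)/23)·5 = 55 + 3 = 58.

58.00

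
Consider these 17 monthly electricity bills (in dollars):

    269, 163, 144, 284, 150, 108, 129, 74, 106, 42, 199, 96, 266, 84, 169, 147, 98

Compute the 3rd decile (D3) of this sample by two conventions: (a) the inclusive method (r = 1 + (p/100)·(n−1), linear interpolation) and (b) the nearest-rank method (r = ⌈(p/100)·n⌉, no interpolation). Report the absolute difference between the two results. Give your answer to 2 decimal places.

Sorted: 42, 74, 84, 96, 98, 106, 108, 129, 144, 147, 150, 163, 169, 199, 266, 269, 284.
n = 17.
(a) r = 5.8; between ranks 5 (98) and 6 (106): 104.4.
(b) the nearest-rank method: rank 6 → 106.
|104.4 − 106| = 1.6.

1.60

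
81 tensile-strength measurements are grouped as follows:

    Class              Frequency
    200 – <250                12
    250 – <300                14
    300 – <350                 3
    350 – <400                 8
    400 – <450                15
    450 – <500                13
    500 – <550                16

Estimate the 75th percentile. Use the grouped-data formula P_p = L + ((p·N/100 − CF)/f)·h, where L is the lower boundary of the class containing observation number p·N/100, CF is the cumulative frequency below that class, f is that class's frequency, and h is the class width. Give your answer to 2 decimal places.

N = 81; target position k = 75/100 · 81 = 60.75.
Cumulative frequencies: 12, 26, 29, 37, 52, 65, 81.
Observation 60.75 falls in the class 450 – <500.
L = 450, CF = 52, f = 13, h = 50.
P75 = 450 + ((60.75 − 52)/13)·50 = 450 + 33.6538 = 483.654.

483.65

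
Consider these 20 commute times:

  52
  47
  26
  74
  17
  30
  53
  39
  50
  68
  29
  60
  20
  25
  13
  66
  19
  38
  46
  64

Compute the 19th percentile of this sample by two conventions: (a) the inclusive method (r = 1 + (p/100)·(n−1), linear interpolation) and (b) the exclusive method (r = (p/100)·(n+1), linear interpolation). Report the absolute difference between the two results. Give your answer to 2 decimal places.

3.06

Sorted: 13, 17, 19, 20, 25, 26, 29, 30, 38, 39, 46, 47, 50, 52, 53, 60, 64, 66, 68, 74.
n = 20.
(a) r = 4.61; between ranks 4 (20) and 5 (25): 23.05.
(b) r = 3.99; between ranks 3 (19) and 4 (20): 19.99.
|23.05 − 19.99| = 3.06.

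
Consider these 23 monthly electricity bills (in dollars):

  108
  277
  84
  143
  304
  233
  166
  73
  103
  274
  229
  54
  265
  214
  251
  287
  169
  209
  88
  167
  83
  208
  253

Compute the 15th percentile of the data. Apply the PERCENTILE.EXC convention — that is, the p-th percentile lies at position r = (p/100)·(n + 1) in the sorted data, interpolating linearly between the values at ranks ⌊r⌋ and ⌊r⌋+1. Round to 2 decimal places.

83.60

Sorted: 54, 73, 83, 84, 88, 103, 108, 143, 166, 167, 169, 208, 209, 214, 229, 233, 251, 253, 265, 274, 277, 287, 304.
n = 23.
r = (15/100)·(23 + 1) = 3.6.
Rank 3 is 83 and rank 4 is 84.
Interpolate: 83 + 0.6·(84 − 83) = 83 + 0.6·1 = 83.6.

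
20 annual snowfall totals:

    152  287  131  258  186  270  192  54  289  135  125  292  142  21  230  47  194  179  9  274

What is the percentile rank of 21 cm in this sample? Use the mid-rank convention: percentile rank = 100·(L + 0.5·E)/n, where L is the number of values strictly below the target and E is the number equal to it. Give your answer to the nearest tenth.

7.5

Sorted: 9, 21, 47, 54, 125, 131, 135, 142, 152, 179, 186, 192, 194, 230, 258, 270, 274, 287, 289, 292.
Count below 21: L = 1; count equal: E = 1; n = 20.
Percentile rank = 100·(1 + 0.5·1)/20 = 100·1.5/20 = 7.5.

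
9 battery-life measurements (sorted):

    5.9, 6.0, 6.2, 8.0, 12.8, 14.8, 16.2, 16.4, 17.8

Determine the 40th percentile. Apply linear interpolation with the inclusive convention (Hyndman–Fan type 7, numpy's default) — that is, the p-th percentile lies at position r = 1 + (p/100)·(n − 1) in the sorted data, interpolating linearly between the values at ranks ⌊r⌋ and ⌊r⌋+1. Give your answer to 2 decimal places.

8.96

n = 9.
r = 1 + (40/100)·(9 − 1) = 1 + 3.2 = 4.2.
Rank 4 is 8.0 and rank 5 is 12.8.
Interpolate: 8.0 + 0.2·(12.8 − 8.0) = 8.0 + 0.2·4.8 = 8.96.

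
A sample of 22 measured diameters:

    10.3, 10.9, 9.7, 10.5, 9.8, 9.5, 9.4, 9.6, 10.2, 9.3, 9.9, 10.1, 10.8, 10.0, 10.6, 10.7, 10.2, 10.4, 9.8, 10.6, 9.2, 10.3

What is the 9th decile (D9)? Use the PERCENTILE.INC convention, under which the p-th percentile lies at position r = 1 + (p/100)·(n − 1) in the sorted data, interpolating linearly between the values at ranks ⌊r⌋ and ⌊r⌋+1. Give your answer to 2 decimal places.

Sorted: 9.2, 9.3, 9.4, 9.5, 9.6, 9.7, 9.8, 9.8, 9.9, 10.0, 10.1, 10.2, 10.2, 10.3, 10.3, 10.4, 10.5, 10.6, 10.6, 10.7, 10.8, 10.9.
n = 22.
r = 1 + (90/100)·(22 − 1) = 1 + 18.9 = 19.9.
Rank 19 is 10.6 and rank 20 is 10.7.
Interpolate: 10.6 + 0.9·(10.7 − 10.6) = 10.6 + 0.9·0.1 = 10.69.

10.69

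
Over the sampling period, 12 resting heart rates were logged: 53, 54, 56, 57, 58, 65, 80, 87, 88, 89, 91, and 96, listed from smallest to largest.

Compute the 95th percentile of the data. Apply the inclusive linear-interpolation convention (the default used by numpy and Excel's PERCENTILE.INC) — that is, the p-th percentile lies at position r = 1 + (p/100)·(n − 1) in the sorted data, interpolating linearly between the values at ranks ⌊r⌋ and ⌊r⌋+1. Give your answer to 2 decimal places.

93.25

n = 12.
r = 1 + (95/100)·(12 − 1) = 1 + 10.45 = 11.45.
Rank 11 is 91 and rank 12 is 96.
Interpolate: 91 + 0.45·(96 − 91) = 91 + 0.45·5 = 93.25.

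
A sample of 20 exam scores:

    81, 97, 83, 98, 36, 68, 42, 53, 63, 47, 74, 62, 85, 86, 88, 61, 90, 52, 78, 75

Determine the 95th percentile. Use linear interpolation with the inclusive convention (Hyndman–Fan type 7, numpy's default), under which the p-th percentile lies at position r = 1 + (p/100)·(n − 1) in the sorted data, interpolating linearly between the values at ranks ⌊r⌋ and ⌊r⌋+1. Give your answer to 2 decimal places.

97.05

Sorted: 36, 42, 47, 52, 53, 61, 62, 63, 68, 74, 75, 78, 81, 83, 85, 86, 88, 90, 97, 98.
n = 20.
r = 1 + (95/100)·(20 − 1) = 1 + 18.05 = 19.05.
Rank 19 is 97 and rank 20 is 98.
Interpolate: 97 + 0.05·(98 − 97) = 97 + 0.05·1 = 97.05.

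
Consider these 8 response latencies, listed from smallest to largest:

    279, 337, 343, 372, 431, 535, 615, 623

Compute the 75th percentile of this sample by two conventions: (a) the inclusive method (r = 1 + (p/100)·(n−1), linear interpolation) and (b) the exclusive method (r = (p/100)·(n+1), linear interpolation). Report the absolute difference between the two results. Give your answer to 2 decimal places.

40.00

n = 8.
(a) r = 6.25; between ranks 6 (535) and 7 (615): 555.
(b) r = 6.75; between ranks 6 (535) and 7 (615): 595.
|555 − 595| = 40.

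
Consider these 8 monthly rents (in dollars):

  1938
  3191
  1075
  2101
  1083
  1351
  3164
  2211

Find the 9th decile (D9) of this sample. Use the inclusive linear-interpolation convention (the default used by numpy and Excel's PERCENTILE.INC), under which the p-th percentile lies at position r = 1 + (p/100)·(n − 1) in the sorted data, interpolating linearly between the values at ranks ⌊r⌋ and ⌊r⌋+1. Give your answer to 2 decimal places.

3172.10

Sorted: 1075, 1083, 1351, 1938, 2101, 2211, 3164, 3191.
n = 8.
r = 1 + (90/100)·(8 − 1) = 1 + 6.3 = 7.3.
Rank 7 is 3164 and rank 8 is 3191.
Interpolate: 3164 + 0.3·(3191 − 3164) = 3164 + 0.3·27 = 3172.1.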